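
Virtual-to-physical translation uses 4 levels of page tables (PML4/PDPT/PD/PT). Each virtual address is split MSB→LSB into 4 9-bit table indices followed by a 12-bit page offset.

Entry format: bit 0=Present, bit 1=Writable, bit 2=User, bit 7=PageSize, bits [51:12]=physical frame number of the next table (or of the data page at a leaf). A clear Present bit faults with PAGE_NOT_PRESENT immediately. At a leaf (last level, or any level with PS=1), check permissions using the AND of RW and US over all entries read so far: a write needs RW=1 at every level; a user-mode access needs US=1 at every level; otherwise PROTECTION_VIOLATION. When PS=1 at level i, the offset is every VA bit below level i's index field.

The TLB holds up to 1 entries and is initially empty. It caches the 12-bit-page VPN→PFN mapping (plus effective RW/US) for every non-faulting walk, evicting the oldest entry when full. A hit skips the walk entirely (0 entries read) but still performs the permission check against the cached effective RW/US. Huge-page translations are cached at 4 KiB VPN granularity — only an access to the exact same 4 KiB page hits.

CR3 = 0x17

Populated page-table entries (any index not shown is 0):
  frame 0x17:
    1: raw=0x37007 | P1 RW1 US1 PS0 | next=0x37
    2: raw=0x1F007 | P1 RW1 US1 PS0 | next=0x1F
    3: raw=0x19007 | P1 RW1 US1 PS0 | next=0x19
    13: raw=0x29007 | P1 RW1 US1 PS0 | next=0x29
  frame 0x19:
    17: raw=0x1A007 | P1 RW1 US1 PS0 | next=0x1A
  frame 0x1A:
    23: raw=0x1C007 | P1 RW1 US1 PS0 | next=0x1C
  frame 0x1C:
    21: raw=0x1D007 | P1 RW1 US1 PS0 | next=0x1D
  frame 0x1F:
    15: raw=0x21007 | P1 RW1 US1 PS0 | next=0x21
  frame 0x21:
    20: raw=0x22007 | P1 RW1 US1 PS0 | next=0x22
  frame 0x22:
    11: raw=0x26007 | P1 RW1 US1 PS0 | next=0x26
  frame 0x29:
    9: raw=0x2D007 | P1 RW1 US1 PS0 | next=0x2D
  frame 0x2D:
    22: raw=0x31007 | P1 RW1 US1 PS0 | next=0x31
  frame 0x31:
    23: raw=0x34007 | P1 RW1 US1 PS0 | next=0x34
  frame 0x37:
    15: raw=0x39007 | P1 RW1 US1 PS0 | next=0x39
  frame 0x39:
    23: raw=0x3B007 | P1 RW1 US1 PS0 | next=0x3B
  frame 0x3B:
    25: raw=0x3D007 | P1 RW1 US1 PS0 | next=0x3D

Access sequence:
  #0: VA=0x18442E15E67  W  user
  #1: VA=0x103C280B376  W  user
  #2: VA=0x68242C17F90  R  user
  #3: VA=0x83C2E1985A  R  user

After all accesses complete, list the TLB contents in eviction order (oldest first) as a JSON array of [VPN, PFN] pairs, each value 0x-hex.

Trace:
#0 VA=0x18442E15E67 (w,user):
  lvl0: tbl 0x17, slot 3 ⇒ 0x19007 (P1/RW1/US1/PS0)
  lvl1: tbl 0x19, slot 17 ⇒ 0x1A007 (P1/RW1/US1/PS0)
  lvl2: tbl 0x1A, slot 23 ⇒ 0x1C007 (P1/RW1/US1/PS0)
  lvl3: tbl 0x1C, slot 21 ⇒ 0x1D007 (P1/RW1/US1/PS0)
  ✓ 0x1DE67  — 4 lookups
#1 VA=0x103C280B376 (w,user):
  lvl0: tbl 0x17, slot 2 ⇒ 0x1F007 (P1/RW1/US1/PS0)
  lvl1: tbl 0x1F, slot 15 ⇒ 0x21007 (P1/RW1/US1/PS0)
  lvl2: tbl 0x21, slot 20 ⇒ 0x22007 (P1/RW1/US1/PS0)
  lvl3: tbl 0x22, slot 11 ⇒ 0x26007 (P1/RW1/US1/PS0)
  ✓ 0x26376  — 4 lookups
#2 VA=0x68242C17F90 (r,user):
  lvl0: tbl 0x17, slot 13 ⇒ 0x29007 (P1/RW1/US1/PS0)
  lvl1: tbl 0x29, slot 9 ⇒ 0x2D007 (P1/RW1/US1/PS0)
  lvl2: tbl 0x2D, slot 22 ⇒ 0x31007 (P1/RW1/US1/PS0)
  lvl3: tbl 0x31, slot 23 ⇒ 0x34007 (P1/RW1/US1/PS0)
  ✓ 0x34F90  — 4 lookups
#3 VA=0x83C2E1985A (r,user):
  lvl0: tbl 0x17, slot 1 ⇒ 0x37007 (P1/RW1/US1/PS0)
  lvl1: tbl 0x37, slot 15 ⇒ 0x39007 (P1/RW1/US1/PS0)
  lvl2: tbl 0x39, slot 23 ⇒ 0x3B007 (P1/RW1/US1/PS0)
  lvl3: tbl 0x3B, slot 25 ⇒ 0x3D007 (P1/RW1/US1/PS0)
  ✓ 0x3D85A  — 4 lookups

TLB: [["0x83C2E19", "0x3D"]]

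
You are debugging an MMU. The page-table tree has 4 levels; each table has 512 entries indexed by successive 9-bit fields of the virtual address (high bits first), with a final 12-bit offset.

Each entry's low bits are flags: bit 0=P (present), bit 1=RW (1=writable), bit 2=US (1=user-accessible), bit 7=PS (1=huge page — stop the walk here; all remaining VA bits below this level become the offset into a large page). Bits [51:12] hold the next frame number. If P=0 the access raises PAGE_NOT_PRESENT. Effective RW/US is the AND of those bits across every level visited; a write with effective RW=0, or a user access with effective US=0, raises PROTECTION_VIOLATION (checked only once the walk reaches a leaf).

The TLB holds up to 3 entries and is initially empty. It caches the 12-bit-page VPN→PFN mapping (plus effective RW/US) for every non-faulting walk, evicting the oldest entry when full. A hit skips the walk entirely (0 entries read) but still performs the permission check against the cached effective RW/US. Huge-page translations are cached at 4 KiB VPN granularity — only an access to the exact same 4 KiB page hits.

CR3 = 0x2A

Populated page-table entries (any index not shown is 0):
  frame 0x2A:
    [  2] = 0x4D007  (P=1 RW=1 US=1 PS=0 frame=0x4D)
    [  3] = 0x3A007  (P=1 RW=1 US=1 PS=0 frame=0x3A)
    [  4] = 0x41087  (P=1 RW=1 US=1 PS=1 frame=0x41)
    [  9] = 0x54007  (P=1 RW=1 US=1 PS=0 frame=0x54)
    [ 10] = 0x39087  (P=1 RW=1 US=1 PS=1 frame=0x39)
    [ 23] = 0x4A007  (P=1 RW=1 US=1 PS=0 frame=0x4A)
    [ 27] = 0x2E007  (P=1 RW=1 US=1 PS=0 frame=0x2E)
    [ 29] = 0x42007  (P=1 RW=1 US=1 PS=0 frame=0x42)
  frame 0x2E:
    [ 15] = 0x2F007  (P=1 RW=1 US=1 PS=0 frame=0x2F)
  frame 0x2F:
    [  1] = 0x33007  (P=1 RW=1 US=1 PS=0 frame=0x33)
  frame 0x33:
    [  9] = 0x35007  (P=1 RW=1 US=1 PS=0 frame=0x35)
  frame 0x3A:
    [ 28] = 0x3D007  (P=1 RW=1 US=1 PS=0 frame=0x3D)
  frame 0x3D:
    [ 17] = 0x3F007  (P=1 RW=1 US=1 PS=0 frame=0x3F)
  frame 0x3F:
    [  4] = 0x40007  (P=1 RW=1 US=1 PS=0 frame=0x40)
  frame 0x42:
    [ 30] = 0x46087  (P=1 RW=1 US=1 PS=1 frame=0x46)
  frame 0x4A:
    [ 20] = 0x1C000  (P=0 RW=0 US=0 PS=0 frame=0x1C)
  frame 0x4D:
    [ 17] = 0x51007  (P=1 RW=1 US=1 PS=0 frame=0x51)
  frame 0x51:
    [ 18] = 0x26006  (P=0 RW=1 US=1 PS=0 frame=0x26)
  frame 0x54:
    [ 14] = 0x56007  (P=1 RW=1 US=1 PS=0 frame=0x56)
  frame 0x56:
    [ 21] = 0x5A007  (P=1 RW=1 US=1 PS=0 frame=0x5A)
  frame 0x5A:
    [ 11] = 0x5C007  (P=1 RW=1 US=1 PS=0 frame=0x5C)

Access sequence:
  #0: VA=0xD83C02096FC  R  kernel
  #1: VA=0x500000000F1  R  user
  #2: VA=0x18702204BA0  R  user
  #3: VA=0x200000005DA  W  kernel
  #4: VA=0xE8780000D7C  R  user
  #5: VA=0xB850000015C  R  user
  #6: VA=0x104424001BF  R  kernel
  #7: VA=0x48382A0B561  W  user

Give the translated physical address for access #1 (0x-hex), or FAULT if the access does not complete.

Trace:
#0 VA=0xD83C02096FC (r,kernel):
  L0: frame=0x2A idx=27 entry=0x2E007 [P=1 RW=1 US=1 PS=0]
  L1: frame=0x2E idx=15 entry=0x2F007 [P=1 RW=1 US=1 PS=0]
  L2: frame=0x2F idx=1 entry=0x33007 [P=1 RW=1 US=1 PS=0]
  L3: frame=0x33 idx=9 entry=0x35007 [P=1 RW=1 US=1 PS=0]
  ⇒ phys 0x356FC  [4 reads]
#1 VA=0x500000000F1 (r,user):
  L0: frame=0x2A idx=10 entry=0x39087 [P=1 RW=1 US=1 PS=1]
  ⇒ phys 0x390F1 (huge @L0)  [1 reads]
#2 VA=0x18702204BA0 (r,user):
  L0: frame=0x2A idx=3 entry=0x3A007 [P=1 RW=1 US=1 PS=0]
  L1: frame=0x3A idx=28 entry=0x3D007 [P=1 RW=1 US=1 PS=0]
  L2: frame=0x3D idx=17 entry=0x3F007 [P=1 RW=1 US=1 PS=0]
  L3: frame=0x3F idx=4 entry=0x40007 [P=1 RW=1 US=1 PS=0]
  ⇒ phys 0x40BA0  [4 reads]
#3 VA=0x200000005DA (w,kernel):
  L0: frame=0x2A idx=4 entry=0x41087 [P=1 RW=1 US=1 PS=1]
  ⇒ phys 0x415DA (huge @L0)  [1 reads]
#4 VA=0xE8780000D7C (r,user):
  L0: frame=0x2A idx=29 entry=0x42007 [P=1 RW=1 US=1 PS=0]
  L1: frame=0x42 idx=30 entry=0x46087 [P=1 RW=1 US=1 PS=1]
  ⇒ phys 0x46D7C (huge @L1)  [2 reads]
#5 VA=0xB850000015C (r,user):
  L0: frame=0x2A idx=23 entry=0x4A007 [P=1 RW=1 US=1 PS=0]
  L1: frame=0x4A idx=20 entry=0x1C000 [P=0 RW=0 US=0 PS=0]
  ⇒ fault: PAGE_NOT_PRESENT  — 2 lookups
#6 VA=0x104424001BF (r,kernel):
  L0: frame=0x2A idx=2 entry=0x4D007 [P=1 RW=1 US=1 PS=0]
  L1: frame=0x4D idx=17 entry=0x51007 [P=1 RW=1 US=1 PS=0]
  L2: frame=0x51 idx=18 entry=0x26006 [P=0 RW=1 US=1 PS=0]
  ⇒ fault: PAGE_NOT_PRESENT  — 3 lookups
#7 VA=0x48382A0B561 (w,user):
  L0: frame=0x2A idx=9 entry=0x54007 [P=1 RW=1 US=1 PS=0]
  L1: frame=0x54 idx=14 entry=0x56007 [P=1 RW=1 US=1 PS=0]
  L2: frame=0x56 idx=21 entry=0x5A007 [P=1 RW=1 US=1 PS=0]
  L3: frame=0x5A idx=11 entry=0x5C007 [P=1 RW=1 US=1 PS=0]
  ⇒ phys 0x5C561  [4 reads]

Access #1 PA: 0x390F1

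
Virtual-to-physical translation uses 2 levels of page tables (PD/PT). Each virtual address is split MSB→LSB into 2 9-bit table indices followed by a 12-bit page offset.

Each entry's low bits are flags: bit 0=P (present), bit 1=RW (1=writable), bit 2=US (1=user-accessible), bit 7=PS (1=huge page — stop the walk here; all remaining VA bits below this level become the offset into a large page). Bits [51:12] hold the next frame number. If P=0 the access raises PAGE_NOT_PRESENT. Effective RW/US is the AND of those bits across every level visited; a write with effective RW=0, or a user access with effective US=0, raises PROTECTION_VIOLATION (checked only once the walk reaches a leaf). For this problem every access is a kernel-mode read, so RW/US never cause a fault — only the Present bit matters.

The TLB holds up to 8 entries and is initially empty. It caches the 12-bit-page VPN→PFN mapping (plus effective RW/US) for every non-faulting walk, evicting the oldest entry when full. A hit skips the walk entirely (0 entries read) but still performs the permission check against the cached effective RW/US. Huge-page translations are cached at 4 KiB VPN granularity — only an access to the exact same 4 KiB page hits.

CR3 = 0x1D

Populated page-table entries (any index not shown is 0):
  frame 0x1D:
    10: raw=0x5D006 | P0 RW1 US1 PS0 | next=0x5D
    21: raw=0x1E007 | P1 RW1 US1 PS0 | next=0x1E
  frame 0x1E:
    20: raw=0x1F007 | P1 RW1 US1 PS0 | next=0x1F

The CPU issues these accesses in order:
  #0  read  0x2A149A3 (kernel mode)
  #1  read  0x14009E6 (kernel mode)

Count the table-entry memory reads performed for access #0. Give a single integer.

Walk each access:
#0 VA=0x2A149A3 (r,kernel):
  lvl0: tbl 0x1D, slot 21 ⇒ 0x1E007 (P1/RW1/US1/PS0)
  lvl1: tbl 0x1E, slot 20 ⇒ 0x1F007 (P1/RW1/US1/PS0)
  → PA=0x1F9A3  (2 entries read)
#1 VA=0x14009E6 (r,kernel):
  lvl0: tbl 0x1D, slot 10 ⇒ 0x5D006 (P0/RW1/US1/PS0)
  ⇒ fault: PAGE_NOT_PRESENT  — 1 lookups

Entries read for #0: 2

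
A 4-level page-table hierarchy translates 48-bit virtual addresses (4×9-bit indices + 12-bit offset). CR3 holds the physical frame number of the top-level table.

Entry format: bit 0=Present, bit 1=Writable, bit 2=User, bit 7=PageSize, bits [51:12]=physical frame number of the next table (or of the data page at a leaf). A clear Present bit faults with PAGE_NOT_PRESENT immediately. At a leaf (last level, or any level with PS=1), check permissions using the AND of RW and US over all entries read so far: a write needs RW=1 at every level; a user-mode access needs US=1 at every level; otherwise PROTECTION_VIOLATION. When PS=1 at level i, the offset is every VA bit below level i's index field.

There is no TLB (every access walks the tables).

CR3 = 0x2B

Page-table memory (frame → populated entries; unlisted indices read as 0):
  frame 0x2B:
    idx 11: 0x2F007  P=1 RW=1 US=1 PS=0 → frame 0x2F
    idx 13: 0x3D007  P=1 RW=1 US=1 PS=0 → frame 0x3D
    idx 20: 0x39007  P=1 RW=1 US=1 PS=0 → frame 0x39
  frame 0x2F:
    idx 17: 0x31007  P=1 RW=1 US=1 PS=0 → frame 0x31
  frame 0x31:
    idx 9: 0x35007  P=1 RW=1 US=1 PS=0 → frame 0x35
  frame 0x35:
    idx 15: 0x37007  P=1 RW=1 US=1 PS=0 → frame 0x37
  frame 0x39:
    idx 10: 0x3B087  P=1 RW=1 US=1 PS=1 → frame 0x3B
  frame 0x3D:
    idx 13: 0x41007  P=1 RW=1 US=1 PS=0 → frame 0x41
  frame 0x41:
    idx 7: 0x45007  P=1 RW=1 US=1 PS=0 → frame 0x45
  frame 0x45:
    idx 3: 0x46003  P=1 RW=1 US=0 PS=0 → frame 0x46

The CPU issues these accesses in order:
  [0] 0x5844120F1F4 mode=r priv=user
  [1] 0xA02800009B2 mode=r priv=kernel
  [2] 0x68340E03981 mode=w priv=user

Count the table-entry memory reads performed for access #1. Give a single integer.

Per-access translation:
#0 VA=0x5844120F1F4 (r,user):
  lvl0: tbl 0x2B, slot 11 ⇒ 0x2F007 (P1/RW1/US1/PS0)
  lvl1: tbl 0x2F, slot 17 ⇒ 0x31007 (P1/RW1/US1/PS0)
  lvl2: tbl 0x31, slot 9 ⇒ 0x35007 (P1/RW1/US1/PS0)
  lvl3: tbl 0x35, slot 15 ⇒ 0x37007 (P1/RW1/US1/PS0)
  ⇒ phys 0x371F4  [4 reads]
#1 VA=0xA02800009B2 (r,kernel):
  lvl0: tbl 0x2B, slot 20 ⇒ 0x39007 (P1/RW1/US1/PS0)
  lvl1: tbl 0x39, slot 10 ⇒ 0x3B087 (P1/RW1/US1/PS1)
  ⇒ phys 0x3B9B2 (huge @L1)  [2 reads]
#2 VA=0x68340E03981 (w,user):
  lvl0: tbl 0x2B, slot 13 ⇒ 0x3D007 (P1/RW1/US1/PS0)
  lvl1: tbl 0x3D, slot 13 ⇒ 0x41007 (P1/RW1/US1/PS0)
  lvl2: tbl 0x41, slot 7 ⇒ 0x45007 (P1/RW1/US1/PS0)
  lvl3: tbl 0x45, slot 3 ⇒ 0x46003 (P1/RW1/US0/PS0)
  ✗ PROTECTION_VIOLATION  [4 reads]

Entries read for #1: 2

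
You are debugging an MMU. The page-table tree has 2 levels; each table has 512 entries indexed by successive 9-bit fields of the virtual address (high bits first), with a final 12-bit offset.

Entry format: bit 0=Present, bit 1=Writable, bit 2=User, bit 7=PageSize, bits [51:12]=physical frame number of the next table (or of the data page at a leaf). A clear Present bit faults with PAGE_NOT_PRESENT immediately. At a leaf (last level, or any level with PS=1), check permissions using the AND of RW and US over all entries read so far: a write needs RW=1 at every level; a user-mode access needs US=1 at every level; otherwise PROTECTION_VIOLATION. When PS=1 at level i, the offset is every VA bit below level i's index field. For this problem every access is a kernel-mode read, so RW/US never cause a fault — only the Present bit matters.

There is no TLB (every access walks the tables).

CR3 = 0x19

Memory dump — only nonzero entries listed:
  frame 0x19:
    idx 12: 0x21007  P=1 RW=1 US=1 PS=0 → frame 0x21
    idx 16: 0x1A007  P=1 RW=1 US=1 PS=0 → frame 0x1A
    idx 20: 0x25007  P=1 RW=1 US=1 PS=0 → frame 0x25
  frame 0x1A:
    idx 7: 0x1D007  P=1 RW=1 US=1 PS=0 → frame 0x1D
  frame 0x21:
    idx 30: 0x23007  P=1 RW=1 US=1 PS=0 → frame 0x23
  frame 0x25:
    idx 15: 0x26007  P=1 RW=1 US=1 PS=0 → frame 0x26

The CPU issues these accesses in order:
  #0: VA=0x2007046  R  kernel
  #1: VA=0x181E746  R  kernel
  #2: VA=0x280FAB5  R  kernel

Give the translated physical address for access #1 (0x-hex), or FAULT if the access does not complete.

Trace:
#0 VA=0x2007046 (r,kernel):
  [0] read 0x19 idx=16: raw=0x1A007 flags P=1 W=1 U=1 S=0
  [1] read 0x1A idx=7: raw=0x1D007 flags P=1 W=1 U=1 S=0
  → PA=0x1D046  (2 entries read)
#1 VA=0x181E746 (r,kernel):
  [0] read 0x19 idx=12: raw=0x21007 flags P=1 W=1 U=1 S=0
  [1] read 0x21 idx=30: raw=0x23007 flags P=1 W=1 U=1 S=0
  → PA=0x23746  (2 entries read)
#2 VA=0x280FAB5 (r,kernel):
  [0] read 0x19 idx=20: raw=0x25007 flags P=1 W=1 U=1 S=0
  [1] read 0x25 idx=15: raw=0x26007 flags P=1 W=1 U=1 S=0
  → PA=0x26AB5  (2 entries read)

Access #1 PA: 0x23746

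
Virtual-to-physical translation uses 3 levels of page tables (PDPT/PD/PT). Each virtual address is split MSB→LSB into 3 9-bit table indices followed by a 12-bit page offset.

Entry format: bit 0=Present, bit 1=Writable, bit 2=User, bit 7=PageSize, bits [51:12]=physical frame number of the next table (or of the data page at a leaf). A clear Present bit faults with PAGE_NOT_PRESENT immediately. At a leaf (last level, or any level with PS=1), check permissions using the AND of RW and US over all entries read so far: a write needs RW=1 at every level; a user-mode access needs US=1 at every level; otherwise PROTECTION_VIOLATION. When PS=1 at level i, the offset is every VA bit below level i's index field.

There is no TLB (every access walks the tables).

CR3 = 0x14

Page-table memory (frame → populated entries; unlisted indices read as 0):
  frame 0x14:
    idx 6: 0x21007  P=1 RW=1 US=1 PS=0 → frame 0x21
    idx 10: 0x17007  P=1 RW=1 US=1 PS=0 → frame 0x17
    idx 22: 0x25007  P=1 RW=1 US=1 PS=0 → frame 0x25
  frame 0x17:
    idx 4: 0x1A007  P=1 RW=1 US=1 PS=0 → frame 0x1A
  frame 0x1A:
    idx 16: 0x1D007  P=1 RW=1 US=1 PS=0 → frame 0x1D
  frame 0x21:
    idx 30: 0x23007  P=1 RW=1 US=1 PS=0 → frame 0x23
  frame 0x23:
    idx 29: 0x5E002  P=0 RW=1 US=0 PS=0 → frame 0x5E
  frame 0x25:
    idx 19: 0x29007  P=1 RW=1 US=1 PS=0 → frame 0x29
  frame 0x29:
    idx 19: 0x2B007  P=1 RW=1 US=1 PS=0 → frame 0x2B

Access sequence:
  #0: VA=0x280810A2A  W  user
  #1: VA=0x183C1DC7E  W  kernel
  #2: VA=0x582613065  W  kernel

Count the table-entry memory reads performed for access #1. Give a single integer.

Walk each access:
#0 VA=0x280810A2A (w,user):
  L0: frame=0x14 idx=10 entry=0x17007 [P=1 RW=1 US=1 PS=0]
  L1: frame=0x17 idx=4 entry=0x1A007 [P=1 RW=1 US=1 PS=0]
  L2: frame=0x1A idx=16 entry=0x1D007 [P=1 RW=1 US=1 PS=0]
  → PA=0x1DA2A  (3 entries read)
#1 VA=0x183C1DC7E (w,kernel):
  L0: frame=0x14 idx=6 entry=0x21007 [P=1 RW=1 US=1 PS=0]
  L1: frame=0x21 idx=30 entry=0x23007 [P=1 RW=1 US=1 PS=0]
  L2: frame=0x23 idx=29 entry=0x5E002 [P=0 RW=1 US=0 PS=0]
  ✗ PAGE_NOT_PRESENT  [3 reads]
#2 VA=0x582613065 (w,kernel):
  L0: frame=0x14 idx=22 entry=0x25007 [P=1 RW=1 US=1 PS=0]
  L1: frame=0x25 idx=19 entry=0x29007 [P=1 RW=1 US=1 PS=0]
  L2: frame=0x29 idx=19 entry=0x2B007 [P=1 RW=1 US=1 PS=0]
  → PA=0x2B065  (3 entries read)

Entries read for #1: 3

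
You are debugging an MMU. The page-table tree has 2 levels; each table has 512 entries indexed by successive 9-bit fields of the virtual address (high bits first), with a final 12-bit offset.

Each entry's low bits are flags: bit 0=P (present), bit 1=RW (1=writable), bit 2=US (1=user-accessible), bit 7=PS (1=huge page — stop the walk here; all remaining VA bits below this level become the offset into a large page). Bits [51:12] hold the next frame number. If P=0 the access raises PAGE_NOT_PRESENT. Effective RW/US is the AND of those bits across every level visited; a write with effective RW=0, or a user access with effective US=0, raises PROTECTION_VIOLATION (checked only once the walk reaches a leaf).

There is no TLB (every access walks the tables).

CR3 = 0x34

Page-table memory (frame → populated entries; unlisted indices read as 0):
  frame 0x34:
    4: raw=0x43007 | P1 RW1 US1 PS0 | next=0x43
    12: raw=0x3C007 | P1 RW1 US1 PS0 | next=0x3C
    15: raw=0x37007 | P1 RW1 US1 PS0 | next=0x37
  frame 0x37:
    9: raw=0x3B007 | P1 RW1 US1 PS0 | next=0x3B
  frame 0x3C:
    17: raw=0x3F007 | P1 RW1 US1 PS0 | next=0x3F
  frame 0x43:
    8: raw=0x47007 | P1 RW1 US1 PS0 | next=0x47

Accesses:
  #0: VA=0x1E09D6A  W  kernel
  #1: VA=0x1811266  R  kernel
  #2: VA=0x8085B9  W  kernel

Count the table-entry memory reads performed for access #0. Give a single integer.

Trace:
#0 VA=0x1E09D6A (w,kernel):
  lvl0: tbl 0x34, slot 15 ⇒ 0x37007 (P1/RW1/US1/PS0)
  lvl1: tbl 0x37, slot 9 ⇒ 0x3B007 (P1/RW1/US1/PS0)
  ✓ 0x3BD6A  — 2 lookups
#1 VA=0x1811266 (r,kernel):
  lvl0: tbl 0x34, slot 12 ⇒ 0x3C007 (P1/RW1/US1/PS0)
  lvl1: tbl 0x3C, slot 17 ⇒ 0x3F007 (P1/RW1/US1/PS0)
  ✓ 0x3F266  — 2 lookups
#2 VA=0x8085B9 (w,kernel):
  lvl0: tbl 0x34, slot 4 ⇒ 0x43007 (P1/RW1/US1/PS0)
  lvl1: tbl 0x43, slot 8 ⇒ 0x47007 (P1/RW1/US1/PS0)
  ✓ 0x475B9  — 2 lookups

Entries read for #0: 2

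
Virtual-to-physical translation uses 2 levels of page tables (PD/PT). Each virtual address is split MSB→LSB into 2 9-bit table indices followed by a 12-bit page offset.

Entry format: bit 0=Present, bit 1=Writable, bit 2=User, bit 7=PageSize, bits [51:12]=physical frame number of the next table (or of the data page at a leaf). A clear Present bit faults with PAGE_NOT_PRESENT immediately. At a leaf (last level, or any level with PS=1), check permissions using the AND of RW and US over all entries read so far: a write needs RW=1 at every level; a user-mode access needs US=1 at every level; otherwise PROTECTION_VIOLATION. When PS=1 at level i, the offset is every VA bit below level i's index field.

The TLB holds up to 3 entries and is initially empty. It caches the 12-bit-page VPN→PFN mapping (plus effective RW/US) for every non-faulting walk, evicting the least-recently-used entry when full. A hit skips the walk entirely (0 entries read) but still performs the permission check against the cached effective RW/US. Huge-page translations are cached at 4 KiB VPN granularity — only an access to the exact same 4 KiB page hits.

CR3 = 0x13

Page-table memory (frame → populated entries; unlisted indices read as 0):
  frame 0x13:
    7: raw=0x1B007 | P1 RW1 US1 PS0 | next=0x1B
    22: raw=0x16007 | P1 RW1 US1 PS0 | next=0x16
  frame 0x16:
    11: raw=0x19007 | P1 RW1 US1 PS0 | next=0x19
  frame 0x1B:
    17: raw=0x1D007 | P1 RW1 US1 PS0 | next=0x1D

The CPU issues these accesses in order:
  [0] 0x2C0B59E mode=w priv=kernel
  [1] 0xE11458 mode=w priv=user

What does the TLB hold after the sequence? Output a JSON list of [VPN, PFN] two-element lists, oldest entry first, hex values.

Trace:
#0 VA=0x2C0B59E (w,kernel):
  [0] read 0x13 idx=22: raw=0x16007 flags P=1 W=1 U=1 S=0
  [1] read 0x16 idx=11: raw=0x19007 flags P=1 W=1 U=1 S=0
  ⇒ phys 0x1959E  [2 reads]
#1 VA=0xE11458 (w,user):
  [0] read 0x13 idx=7: raw=0x1B007 flags P=1 W=1 U=1 S=0
  [1] read 0x1B idx=17: raw=0x1D007 flags P=1 W=1 U=1 S=0
  ⇒ phys 0x1D458  [2 reads]

TLB: [["0x2C0B", "0x19"], ["0xE11", "0x1D"]]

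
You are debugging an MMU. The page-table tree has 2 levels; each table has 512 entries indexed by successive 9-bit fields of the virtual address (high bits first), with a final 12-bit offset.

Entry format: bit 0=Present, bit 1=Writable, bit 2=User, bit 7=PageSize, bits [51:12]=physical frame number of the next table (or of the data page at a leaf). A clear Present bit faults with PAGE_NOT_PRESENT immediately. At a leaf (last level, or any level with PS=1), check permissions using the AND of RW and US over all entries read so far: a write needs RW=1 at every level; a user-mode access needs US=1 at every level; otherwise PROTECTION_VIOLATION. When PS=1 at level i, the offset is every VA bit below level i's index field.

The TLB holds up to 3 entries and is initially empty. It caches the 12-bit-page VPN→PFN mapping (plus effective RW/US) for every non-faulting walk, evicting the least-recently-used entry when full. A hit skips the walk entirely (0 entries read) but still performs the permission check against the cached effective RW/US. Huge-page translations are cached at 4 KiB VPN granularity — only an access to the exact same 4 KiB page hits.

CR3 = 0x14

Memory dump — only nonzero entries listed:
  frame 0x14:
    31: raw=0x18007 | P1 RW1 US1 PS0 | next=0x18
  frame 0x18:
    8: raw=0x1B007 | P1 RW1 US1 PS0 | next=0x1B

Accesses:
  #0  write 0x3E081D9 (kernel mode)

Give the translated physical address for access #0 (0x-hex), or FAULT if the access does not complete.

Trace:
#0 VA=0x3E081D9 (w,kernel):
  L0 @0x14[31] → 0x18007  P=1,RW=1,US=1,PS=0
  L1 @0x18[8] → 0x1B007  P=1,RW=1,US=1,PS=0
  ⇒ phys 0x1B1D9  [2 reads]

Access #0 PA: 0x1B1D9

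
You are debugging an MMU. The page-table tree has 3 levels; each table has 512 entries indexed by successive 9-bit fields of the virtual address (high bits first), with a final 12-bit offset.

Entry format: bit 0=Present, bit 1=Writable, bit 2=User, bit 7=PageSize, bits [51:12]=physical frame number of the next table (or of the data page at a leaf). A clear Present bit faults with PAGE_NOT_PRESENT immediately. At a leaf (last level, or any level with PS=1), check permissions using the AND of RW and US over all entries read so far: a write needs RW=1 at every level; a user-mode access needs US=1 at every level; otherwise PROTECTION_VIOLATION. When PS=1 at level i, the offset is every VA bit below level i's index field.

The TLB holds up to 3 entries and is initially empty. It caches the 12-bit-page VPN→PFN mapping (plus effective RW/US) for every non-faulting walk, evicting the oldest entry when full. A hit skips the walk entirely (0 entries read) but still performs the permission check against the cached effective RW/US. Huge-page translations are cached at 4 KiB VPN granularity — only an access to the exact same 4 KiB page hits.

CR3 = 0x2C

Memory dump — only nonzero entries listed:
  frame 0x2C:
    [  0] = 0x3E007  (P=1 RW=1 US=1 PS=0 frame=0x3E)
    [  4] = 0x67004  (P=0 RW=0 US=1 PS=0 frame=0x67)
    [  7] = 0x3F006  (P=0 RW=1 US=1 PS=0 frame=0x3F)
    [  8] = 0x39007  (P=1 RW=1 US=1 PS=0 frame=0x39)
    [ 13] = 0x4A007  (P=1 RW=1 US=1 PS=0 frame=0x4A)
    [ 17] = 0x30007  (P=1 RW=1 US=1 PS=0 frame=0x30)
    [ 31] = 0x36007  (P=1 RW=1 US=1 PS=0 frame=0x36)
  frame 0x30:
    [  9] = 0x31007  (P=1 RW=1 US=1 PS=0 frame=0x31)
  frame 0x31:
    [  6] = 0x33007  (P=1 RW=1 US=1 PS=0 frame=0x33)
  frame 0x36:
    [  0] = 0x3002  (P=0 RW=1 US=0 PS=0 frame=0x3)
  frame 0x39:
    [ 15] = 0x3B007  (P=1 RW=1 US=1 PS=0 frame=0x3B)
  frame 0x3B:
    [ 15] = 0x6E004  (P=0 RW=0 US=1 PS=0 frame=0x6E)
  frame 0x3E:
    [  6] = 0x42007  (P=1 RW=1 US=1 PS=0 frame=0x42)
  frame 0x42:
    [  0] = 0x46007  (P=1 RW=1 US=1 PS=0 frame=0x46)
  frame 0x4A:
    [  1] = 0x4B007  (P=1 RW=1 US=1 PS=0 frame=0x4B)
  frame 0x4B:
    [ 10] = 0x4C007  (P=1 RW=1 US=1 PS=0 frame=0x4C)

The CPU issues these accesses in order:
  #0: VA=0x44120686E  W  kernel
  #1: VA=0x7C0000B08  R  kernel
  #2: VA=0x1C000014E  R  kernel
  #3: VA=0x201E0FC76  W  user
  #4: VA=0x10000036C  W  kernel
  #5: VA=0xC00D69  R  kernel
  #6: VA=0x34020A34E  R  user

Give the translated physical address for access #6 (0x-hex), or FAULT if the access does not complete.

Per-access translation:
#0 VA=0x44120686E (w,kernel):
  L0: frame=0x2C idx=17 entry=0x30007 [P=1 RW=1 US=1 PS=0]
  L1: frame=0x30 idx=9 entry=0x31007 [P=1 RW=1 US=1 PS=0]
  L2: frame=0x31 idx=6 entry=0x33007 [P=1 RW=1 US=1 PS=0]
  → PA=0x3386E  (3 entries read)
#1 VA=0x7C0000B08 (r,kernel):
  L0: frame=0x2C idx=31 entry=0x36007 [P=1 RW=1 US=1 PS=0]
  L1: frame=0x36 idx=0 entry=0x3002 [P=0 RW=1 US=0 PS=0]
  ✗ PAGE_NOT_PRESENT  [2 reads]
#2 VA=0x1C000014E (r,kernel):
  L0: frame=0x2C idx=7 entry=0x3F006 [P=0 RW=1 US=1 PS=0]
  ✗ PAGE_NOT_PRESENT  [1 reads]
#3 VA=0x201E0FC76 (w,user):
  L0: frame=0x2C idx=8 entry=0x39007 [P=1 RW=1 US=1 PS=0]
  L1: frame=0x39 idx=15 entry=0x3B007 [P=1 RW=1 US=1 PS=0]
  L2: frame=0x3B idx=15 entry=0x6E004 [P=0 RW=0 US=1 PS=0]
  ✗ PAGE_NOT_PRESENT  [3 reads]
#4 VA=0x10000036C (w,kernel):
  L0: frame=0x2C idx=4 entry=0x67004 [P=0 RW=0 US=1 PS=0]
  ✗ PAGE_NOT_PRESENT  [1 reads]
#5 VA=0xC00D69 (r,kernel):
  L0: frame=0x2C idx=0 entry=0x3E007 [P=1 RW=1 US=1 PS=0]
  L1: frame=0x3E idx=6 entry=0x42007 [P=1 RW=1 US=1 PS=0]
  L2: frame=0x42 idx=0 entry=0x46007 [P=1 RW=1 US=1 PS=0]
  → PA=0x46D69  (3 entries read)
#6 VA=0x34020A34E (r,user):
  L0: frame=0x2C idx=13 entry=0x4A007 [P=1 RW=1 US=1 PS=0]
  L1: frame=0x4A idx=1 entry=0x4B007 [P=1 RW=1 US=1 PS=0]
  L2: frame=0x4B idx=10 entry=0x4C007 [P=1 RW=1 US=1 PS=0]
  → PA=0x4C34E  (3 entries read)

Access #6 PA: 0x4C34E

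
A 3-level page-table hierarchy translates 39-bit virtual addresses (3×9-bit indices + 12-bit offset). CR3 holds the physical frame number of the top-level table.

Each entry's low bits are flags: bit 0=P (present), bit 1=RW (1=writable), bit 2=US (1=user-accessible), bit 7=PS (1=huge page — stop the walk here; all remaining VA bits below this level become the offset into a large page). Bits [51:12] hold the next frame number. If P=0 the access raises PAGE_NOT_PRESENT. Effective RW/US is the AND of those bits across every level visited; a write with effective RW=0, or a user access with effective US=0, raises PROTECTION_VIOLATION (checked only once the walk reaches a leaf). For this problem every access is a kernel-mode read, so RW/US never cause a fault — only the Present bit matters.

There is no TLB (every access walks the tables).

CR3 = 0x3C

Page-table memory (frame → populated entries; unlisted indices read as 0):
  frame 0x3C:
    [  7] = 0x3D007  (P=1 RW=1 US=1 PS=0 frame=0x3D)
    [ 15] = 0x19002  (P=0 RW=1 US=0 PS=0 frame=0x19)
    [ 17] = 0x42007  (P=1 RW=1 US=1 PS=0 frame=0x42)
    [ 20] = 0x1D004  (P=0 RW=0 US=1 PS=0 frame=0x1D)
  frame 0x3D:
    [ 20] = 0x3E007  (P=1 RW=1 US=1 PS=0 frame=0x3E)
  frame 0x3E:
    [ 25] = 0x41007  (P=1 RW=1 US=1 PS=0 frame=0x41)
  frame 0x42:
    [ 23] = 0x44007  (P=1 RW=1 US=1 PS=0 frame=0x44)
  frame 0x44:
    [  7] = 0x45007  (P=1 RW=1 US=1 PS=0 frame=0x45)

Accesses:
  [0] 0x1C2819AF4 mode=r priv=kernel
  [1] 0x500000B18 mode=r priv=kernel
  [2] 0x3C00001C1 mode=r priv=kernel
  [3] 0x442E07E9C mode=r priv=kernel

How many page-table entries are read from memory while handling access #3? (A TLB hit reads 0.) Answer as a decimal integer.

Walk each access:
#0 VA=0x1C2819AF4 (r,kernel):
  lvl0: tbl 0x3C, slot 7 ⇒ 0x3D007 (P1/RW1/US1/PS0)
  lvl1: tbl 0x3D, slot 20 ⇒ 0x3E007 (P1/RW1/US1/PS0)
  lvl2: tbl 0x3E, slot 25 ⇒ 0x41007 (P1/RW1/US1/PS0)
  → PA=0x41AF4  (3 entries read)
#1 VA=0x500000B18 (r,kernel):
  lvl0: tbl 0x3C, slot 20 ⇒ 0x1D004 (P0/RW0/US1/PS0)
  ⇒ fault: PAGE_NOT_PRESENT  — 1 lookups
#2 VA=0x3C00001C1 (r,kernel):
  lvl0: tbl 0x3C, slot 15 ⇒ 0x19002 (P0/RW1/US0/PS0)
  ⇒ fault: PAGE_NOT_PRESENT  — 1 lookups
#3 VA=0x442E07E9C (r,kernel):
  lvl0: tbl 0x3C, slot 17 ⇒ 0x42007 (P1/RW1/US1/PS0)
  lvl1: tbl 0x42, slot 23 ⇒ 0x44007 (P1/RW1/US1/PS0)
  lvl2: tbl 0x44, slot 7 ⇒ 0x45007 (P1/RW1/US1/PS0)
  → PA=0x45E9C  (3 entries read)

Entries read for #3: 3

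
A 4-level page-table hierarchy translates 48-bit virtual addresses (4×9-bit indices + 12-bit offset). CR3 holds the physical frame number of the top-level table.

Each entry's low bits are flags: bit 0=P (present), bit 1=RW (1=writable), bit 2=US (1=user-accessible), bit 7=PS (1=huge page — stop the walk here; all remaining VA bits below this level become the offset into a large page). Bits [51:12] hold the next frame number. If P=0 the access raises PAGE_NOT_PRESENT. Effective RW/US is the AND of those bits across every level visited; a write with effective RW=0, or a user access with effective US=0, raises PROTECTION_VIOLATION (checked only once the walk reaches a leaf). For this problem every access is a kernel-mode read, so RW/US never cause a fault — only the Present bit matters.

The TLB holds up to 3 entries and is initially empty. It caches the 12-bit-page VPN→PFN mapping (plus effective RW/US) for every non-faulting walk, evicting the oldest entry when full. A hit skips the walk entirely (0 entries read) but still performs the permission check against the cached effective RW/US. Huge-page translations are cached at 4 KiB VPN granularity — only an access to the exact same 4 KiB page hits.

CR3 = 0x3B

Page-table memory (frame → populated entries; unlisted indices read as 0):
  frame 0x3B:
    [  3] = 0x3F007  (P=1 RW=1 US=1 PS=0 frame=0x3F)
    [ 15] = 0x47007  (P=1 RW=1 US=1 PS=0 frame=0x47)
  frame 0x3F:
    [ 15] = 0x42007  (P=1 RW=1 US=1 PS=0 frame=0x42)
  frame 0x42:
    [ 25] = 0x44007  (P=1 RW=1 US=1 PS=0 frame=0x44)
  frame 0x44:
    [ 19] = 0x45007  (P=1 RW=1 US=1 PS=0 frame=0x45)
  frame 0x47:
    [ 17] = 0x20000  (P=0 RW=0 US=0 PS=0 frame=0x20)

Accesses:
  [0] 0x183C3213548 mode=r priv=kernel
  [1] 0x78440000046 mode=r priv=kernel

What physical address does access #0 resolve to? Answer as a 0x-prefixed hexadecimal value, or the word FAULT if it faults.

Trace:
#0 VA=0x183C3213548 (r,kernel):
  lvl0: tbl 0x3B, slot 3 ⇒ 0x3F007 (P1/RW1/US1/PS0)
  lvl1: tbl 0x3F, slot 15 ⇒ 0x42007 (P1/RW1/US1/PS0)
  lvl2: tbl 0x42, slot 25 ⇒ 0x44007 (P1/RW1/US1/PS0)
  lvl3: tbl 0x44, slot 19 ⇒ 0x45007 (P1/RW1/US1/PS0)
  ⇒ phys 0x45548  [4 reads]
#1 VA=0x78440000046 (r,kernel):
  lvl0: tbl 0x3B, slot 15 ⇒ 0x47007 (P1/RW1/US1/PS0)
  lvl1: tbl 0x47, slot 17 ⇒ 0x20000 (P0/RW0/US0/PS0)
  ⇒ fault: PAGE_NOT_PRESENT  — 2 lookups

Access #0 PA: 0x45548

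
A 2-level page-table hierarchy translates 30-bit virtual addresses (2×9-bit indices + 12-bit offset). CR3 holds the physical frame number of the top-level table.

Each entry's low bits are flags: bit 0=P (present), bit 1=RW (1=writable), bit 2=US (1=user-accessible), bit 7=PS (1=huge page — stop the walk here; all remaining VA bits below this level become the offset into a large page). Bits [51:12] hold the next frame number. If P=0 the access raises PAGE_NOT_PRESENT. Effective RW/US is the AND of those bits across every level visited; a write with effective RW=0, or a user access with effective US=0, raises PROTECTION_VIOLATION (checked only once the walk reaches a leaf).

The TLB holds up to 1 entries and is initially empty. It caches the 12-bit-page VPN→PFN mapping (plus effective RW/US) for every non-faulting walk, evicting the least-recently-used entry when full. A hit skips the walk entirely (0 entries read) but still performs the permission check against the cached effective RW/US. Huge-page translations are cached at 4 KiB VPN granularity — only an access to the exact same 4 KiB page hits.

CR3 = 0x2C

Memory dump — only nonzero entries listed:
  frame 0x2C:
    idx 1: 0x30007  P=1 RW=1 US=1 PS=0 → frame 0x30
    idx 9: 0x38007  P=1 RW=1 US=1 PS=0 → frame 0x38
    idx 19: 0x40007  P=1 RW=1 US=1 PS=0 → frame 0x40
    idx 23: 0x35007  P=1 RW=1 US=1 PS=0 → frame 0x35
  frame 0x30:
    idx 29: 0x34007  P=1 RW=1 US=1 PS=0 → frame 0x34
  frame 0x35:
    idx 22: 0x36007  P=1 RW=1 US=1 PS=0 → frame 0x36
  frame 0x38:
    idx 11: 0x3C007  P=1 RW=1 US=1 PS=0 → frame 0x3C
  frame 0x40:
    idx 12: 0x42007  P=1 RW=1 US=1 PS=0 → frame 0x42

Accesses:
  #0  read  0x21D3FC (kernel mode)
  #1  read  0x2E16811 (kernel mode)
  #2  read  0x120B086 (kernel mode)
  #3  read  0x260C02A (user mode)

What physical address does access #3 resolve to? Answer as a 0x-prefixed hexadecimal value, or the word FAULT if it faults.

Trace:
#0 VA=0x21D3FC (r,kernel):
  [0] read 0x2C idx=1: raw=0x30007 flags P=1 W=1 U=1 S=0
  [1] read 0x30 idx=29: raw=0x34007 flags P=1 W=1 U=1 S=0
  → PA=0x343FC  (2 entries read)
#1 VA=0x2E16811 (r,kernel):
  [0] read 0x2C idx=23: raw=0x35007 flags P=1 W=1 U=1 S=0
  [1] read 0x35 idx=22: raw=0x36007 flags P=1 W=1 U=1 S=0
  → PA=0x36811  (2 entries read)
#2 VA=0x120B086 (r,kernel):
  [0] read 0x2C idx=9: raw=0x38007 flags P=1 W=1 U=1 S=0
  [1] read 0x38 idx=11: raw=0x3C007 flags P=1 W=1 U=1 S=0
  → PA=0x3C086  (2 entries read)
#3 VA=0x260C02A (r,user):
  [0] read 0x2C idx=19: raw=0x40007 flags P=1 W=1 U=1 S=0
  [1] read 0x40 idx=12: raw=0x42007 flags P=1 W=1 U=1 S=0
  → PA=0x4202A  (2 entries read)

Access #3 PA: 0x4202A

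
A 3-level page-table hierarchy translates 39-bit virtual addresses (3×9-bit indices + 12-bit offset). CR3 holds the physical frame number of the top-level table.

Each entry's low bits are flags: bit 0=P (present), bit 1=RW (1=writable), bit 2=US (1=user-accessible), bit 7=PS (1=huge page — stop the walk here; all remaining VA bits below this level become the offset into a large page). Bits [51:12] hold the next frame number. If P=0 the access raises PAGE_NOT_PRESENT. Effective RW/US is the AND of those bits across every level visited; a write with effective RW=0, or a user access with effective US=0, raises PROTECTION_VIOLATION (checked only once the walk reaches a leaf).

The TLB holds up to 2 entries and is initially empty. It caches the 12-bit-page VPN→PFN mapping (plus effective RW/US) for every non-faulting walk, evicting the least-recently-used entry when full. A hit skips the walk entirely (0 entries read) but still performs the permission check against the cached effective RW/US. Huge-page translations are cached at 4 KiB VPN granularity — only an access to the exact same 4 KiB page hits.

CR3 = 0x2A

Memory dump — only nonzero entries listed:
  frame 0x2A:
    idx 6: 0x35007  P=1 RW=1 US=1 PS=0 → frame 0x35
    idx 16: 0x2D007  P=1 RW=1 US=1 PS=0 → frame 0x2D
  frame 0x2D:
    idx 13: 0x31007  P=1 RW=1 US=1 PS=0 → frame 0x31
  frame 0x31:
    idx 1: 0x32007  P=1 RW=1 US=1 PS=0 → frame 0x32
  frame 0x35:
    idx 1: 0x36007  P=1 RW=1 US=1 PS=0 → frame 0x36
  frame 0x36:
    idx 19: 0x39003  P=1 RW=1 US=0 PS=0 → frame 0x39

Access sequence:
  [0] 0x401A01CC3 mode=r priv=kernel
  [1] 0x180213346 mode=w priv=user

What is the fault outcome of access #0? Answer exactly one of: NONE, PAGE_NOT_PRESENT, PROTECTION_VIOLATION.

Per-access translation:
#0 VA=0x401A01CC3 (r,kernel):
  lvl0: tbl 0x2A, slot 16 ⇒ 0x2D007 (P1/RW1/US1/PS0)
  lvl1: tbl 0x2D, slot 13 ⇒ 0x31007 (P1/RW1/US1/PS0)
  lvl2: tbl 0x31, slot 1 ⇒ 0x32007 (P1/RW1/US1/PS0)
  ✓ 0x32CC3  — 3 lookups
#1 VA=0x180213346 (w,user):
  lvl0: tbl 0x2A, slot 6 ⇒ 0x35007 (P1/RW1/US1/PS0)
  lvl1: tbl 0x35, slot 1 ⇒ 0x36007 (P1/RW1/US1/PS0)
  lvl2: tbl 0x36, slot 19 ⇒ 0x39003 (P1/RW1/US0/PS0)
  ✗ PROTECTION_VIOLATION  [3 reads]

Access #0 fault: NONE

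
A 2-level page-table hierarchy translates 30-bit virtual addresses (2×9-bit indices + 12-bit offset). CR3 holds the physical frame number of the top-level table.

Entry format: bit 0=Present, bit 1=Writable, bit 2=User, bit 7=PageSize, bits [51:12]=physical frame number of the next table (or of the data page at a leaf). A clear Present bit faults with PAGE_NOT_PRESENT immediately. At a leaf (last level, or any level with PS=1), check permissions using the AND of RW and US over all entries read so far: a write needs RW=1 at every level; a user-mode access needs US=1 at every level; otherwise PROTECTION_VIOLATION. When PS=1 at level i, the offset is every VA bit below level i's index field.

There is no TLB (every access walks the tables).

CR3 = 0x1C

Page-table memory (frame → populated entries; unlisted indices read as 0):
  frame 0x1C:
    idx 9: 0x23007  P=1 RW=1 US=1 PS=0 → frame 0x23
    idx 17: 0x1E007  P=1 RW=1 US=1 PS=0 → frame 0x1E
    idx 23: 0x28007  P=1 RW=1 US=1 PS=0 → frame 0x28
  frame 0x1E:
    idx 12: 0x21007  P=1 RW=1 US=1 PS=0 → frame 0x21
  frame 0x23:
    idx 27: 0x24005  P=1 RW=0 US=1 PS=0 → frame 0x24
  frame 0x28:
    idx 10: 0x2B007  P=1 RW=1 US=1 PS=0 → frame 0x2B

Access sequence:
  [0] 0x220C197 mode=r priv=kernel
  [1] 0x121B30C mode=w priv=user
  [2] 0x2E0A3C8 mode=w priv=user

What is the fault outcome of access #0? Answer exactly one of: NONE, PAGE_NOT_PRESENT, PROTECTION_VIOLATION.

Trace:
#0 VA=0x220C197 (r,kernel):
  L0: frame=0x1C idx=17 entry=0x1E007 [P=1 RW=1 US=1 PS=0]
  L1: frame=0x1E idx=12 entry=0x21007 [P=1 RW=1 US=1 PS=0]
  ✓ 0x21197  — 2 lookups
#1 VA=0x121B30C (w,user):
  L0: frame=0x1C idx=9 entry=0x23007 [P=1 RW=1 US=1 PS=0]
  L1: frame=0x23 idx=27 entry=0x24005 [P=1 RW=0 US=1 PS=0]
  → PROTECTION_VIOLATION  (2 entries read)
#2 VA=0x2E0A3C8 (w,user):
  L0: frame=0x1C idx=23 entry=0x28007 [P=1 RW=1 US=1 PS=0]
  L1: frame=0x28 idx=10 entry=0x2B007 [P=1 RW=1 US=1 PS=0]
  ✓ 0x2B3C8  — 2 lookups

Access #0 fault: NONE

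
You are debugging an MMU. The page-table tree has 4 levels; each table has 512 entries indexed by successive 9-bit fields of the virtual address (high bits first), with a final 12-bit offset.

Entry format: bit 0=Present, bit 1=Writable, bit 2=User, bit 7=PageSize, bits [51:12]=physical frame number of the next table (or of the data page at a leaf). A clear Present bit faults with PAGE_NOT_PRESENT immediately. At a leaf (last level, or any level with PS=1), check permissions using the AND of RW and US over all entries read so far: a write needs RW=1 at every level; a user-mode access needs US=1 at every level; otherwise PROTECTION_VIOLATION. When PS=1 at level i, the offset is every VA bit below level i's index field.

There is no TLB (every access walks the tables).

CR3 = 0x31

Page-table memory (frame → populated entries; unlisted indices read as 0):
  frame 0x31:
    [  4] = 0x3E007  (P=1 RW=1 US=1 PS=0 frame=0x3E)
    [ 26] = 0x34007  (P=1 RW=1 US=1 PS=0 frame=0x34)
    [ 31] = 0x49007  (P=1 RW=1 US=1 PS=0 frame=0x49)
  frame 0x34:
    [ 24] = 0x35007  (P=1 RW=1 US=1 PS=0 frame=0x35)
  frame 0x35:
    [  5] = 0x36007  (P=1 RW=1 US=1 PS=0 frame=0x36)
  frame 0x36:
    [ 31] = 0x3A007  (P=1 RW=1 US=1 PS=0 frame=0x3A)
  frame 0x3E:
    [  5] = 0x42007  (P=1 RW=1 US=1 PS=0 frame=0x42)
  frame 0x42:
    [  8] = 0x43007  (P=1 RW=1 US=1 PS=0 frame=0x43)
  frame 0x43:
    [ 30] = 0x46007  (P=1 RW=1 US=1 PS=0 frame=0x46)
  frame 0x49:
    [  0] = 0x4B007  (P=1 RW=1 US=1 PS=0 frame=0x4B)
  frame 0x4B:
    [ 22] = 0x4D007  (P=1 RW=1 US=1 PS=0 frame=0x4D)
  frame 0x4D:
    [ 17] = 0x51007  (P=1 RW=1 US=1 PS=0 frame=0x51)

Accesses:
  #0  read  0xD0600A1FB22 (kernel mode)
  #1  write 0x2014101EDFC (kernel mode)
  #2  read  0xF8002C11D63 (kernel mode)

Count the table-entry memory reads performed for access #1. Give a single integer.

Trace:
#0 VA=0xD0600A1FB22 (r,kernel):
  lvl0: tbl 0x31, slot 26 ⇒ 0x34007 (P1/RW1/US1/PS0)
  lvl1: tbl 0x34, slot 24 ⇒ 0x35007 (P1/RW1/US1/PS0)
  lvl2: tbl 0x35, slot 5 ⇒ 0x36007 (P1/RW1/US1/PS0)
  lvl3: tbl 0x36, slot 31 ⇒ 0x3A007 (P1/RW1/US1/PS0)
  ✓ 0x3AB22  — 4 lookups
#1 VA=0x2014101EDFC (w,kernel):
  lvl0: tbl 0x31, slot 4 ⇒ 0x3E007 (P1/RW1/US1/PS0)
  lvl1: tbl 0x3E, slot 5 ⇒ 0x42007 (P1/RW1/US1/PS0)
  lvl2: tbl 0x42, slot 8 ⇒ 0x43007 (P1/RW1/US1/PS0)
  lvl3: tbl 0x43, slot 30 ⇒ 0x46007 (P1/RW1/US1/PS0)
  ✓ 0x46DFC  — 4 lookups
#2 VA=0xF8002C11D63 (r,kernel):
  lvl0: tbl 0x31, slot 31 ⇒ 0x49007 (P1/RW1/US1/PS0)
  lvl1: tbl 0x49, slot 0 ⇒ 0x4B007 (P1/RW1/US1/PS0)
  lvl2: tbl 0x4B, slot 22 ⇒ 0x4D007 (P1/RW1/US1/PS0)
  lvl3: tbl 0x4D, slot 17 ⇒ 0x51007 (P1/RW1/US1/PS0)
  ✓ 0x51D63  — 4 lookups

Entries read for #1: 4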